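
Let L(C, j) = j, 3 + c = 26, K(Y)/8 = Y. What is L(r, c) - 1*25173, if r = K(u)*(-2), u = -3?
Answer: -25150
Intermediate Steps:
K(Y) = 8*Y
c = 23 (c = -3 + 26 = 23)
r = 48 (r = (8*(-3))*(-2) = -24*(-2) = 48)
L(r, c) - 1*25173 = 23 - 1*25173 = 23 - 25173 = -25150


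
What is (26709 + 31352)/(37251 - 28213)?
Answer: 58061/9038 ≈ 6.4241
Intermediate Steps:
(26709 + 31352)/(37251 - 28213) = 58061/9038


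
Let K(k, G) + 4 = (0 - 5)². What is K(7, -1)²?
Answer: 441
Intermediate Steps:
K(k, G) = 21 (K(k, G) = -4 + (0 - 5)² = -4 + (-5)² = -4 + 25 = 21)
K(7, -1)² = 21² = 441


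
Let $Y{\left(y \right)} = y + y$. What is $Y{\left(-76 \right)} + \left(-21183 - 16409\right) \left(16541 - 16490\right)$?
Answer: $-1917344$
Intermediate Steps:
$Y{\left(y \right)} = 2 y$
$Y{\left(-76 \right)} + \left(-21183 - 16409\right) \left(16541 - 16490\right) = 2 \left(-76\right) + \left(-21183 - 16409\right) \left(16541 - 16490\right) = -152 - 1917192 = -1917344$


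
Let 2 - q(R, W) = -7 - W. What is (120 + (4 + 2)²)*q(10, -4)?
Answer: 780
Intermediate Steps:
q(R, W) = 9 + W (q(R, W) = 2 - (-7 - W) = 2 + (7 + W) = 9 + W)
(120 + (4 + 2)²)*q(10, -4) = (120 + (4 + 2)²)*(9 - 4) = (120 + 6²)*5 = (120 + 36)*5 = 156*5 = 780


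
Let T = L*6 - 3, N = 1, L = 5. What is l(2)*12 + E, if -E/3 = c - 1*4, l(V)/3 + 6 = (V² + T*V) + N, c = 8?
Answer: 1896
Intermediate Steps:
T = 27 (T = 5*6 - 3 = 30 - 3 = 27)
l(V) = -15 + 3*V² + 81*V (l(V) = -18 + 3*((V² + 27*V) + 1) = -18 + 3*(1 + V² + 27*V) = -18 + (3 + 3*V² + 81*V) = -15 + 3*V² + 81*V)
E = -12 (E = -3*(8 - 1*4) = -3*(8 - 4) = -3*4 = -12)
l(2)*12 + E = (-15 + 3*2² + 81*2)*12 - 12 = (-15 + 3*4 + 162)*12 - 12 = (-15 + 12 + 162)*12 - 12 = 159*12 - 12 = 1908 - 12 = 1896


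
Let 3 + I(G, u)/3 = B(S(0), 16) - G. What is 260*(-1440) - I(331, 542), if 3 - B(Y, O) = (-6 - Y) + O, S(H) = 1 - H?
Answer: -373380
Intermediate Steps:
B(Y, O) = 9 + Y - O (B(Y, O) = 3 - ((-6 - Y) + O) = 3 - (-6 + O - Y) = 3 + (6 + Y - O) = 9 + Y - O)
I(G, u) = -27 - 3*G (I(G, u) = -9 + 3*((9 + (1 - 1*0) - 1*16) - G) = -9 + 3*((9 + (1 + 0) - 16) - G) = -9 + 3*((9 + 1 - 16) - G) = -9 + 3*(-6 - G) = -9 + (-18 - 3*G) = -27 - 3*G)
260*(-1440) - I(331, 542) = 260*(-1440) - (-27 - 3*331) = -374400 - (-27 - 993) = -374400 - 1*(-1020) = -374400 + 1020 = -373380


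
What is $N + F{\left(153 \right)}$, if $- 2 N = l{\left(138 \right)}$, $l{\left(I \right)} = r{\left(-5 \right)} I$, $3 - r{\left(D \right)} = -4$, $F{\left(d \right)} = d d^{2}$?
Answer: $3581094$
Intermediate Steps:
$F{\left(d \right)} = d^{3}$
$r{\left(D \right)} = 7$ ($r{\left(D \right)} = 3 - -4 = 3 + 4 = 7$)
$l{\left(I \right)} = 7 I$
$N = -483$ ($N = - \frac{7 \cdot 138}{2} = \left(- \frac{1}{2}\right) 966 = -483$)
$N + F{\left(153 \right)} = -483 + 153^{3} = -483 + 3581577 = 3581094$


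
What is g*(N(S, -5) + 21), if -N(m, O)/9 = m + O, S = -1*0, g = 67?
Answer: 4422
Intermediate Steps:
S = 0
N(m, O) = -9*O - 9*m (N(m, O) = -9*(m + O) = -9*(O + m) = -9*O - 9*m)
g*(N(S, -5) + 21) = 67*((-9*(-5) - 9*0) + 21) = 67*((45 + 0) + 21) = 67*(45 + 21) = 67*66 = 4422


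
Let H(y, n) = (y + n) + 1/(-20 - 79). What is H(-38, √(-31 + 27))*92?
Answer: -346196/99 + 184*I ≈ -3496.9 + 184.0*I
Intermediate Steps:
H(y, n) = -1/99 + n + y (H(y, n) = (n + y) + 1/(-99) = (n + y) - 1/99 = -1/99 + n + y)
H(-38, √(-31 + 27))*92 = (-1/99 + √(-31 + 27) - 38)*92 = (-1/99 + √(-4) - 38)*92 = (-1/99 + 2*I - 38)*92 = (-3763/99 + 2*I)*92 = -346196/99 + 184*I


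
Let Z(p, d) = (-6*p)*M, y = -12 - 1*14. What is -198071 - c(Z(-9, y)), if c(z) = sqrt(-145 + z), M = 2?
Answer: -198071 - I*sqrt(37) ≈ -1.9807e+5 - 6.0828*I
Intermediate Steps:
y = -26 (y = -12 - 14 = -26)
Z(p, d) = -12*p (Z(p, d) = -6*p*2 = -12*p)
-198071 - c(Z(-9, y)) = -198071 - sqrt(-145 - 12*(-9)) = -198071 - sqrt(-145 + 108) = -198071 - sqrt(-37) = -198071 - I*sqrt(37)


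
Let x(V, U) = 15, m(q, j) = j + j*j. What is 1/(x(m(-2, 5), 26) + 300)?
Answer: 1/315 ≈ 0.0031746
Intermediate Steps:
m(q, j) = j + j**2
1/(x(m(-2, 5), 26) + 300) = 1/(15 + 300) = 1/315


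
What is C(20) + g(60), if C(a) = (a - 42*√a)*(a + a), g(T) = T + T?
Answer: 920 - 3360*√5 ≈ -6593.2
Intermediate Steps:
g(T) = 2*T
C(a) = 2*a*(a - 42*√a) (C(a) = (a - 42*√a)*(2*a) = 2*a*(a - 42*√a))
C(20) + g(60) = (-3360*√5 + 2*20²) + 2*60 = (-3360*√5 + 2*400) + 120 = (-3360*√5 + 800) + 120 = (800 - 3360*√5) + 120 = 920 - 3360*√5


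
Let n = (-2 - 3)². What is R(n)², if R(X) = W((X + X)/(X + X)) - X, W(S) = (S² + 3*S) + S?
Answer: 400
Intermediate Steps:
n = 25 (n = (-5)² = 25)
W(S) = S² + 4*S
R(X) = 5 - X (R(X) = ((X + X)/(X + X))*(4 + (X + X)/(X + X)) - X = ((2*X)/((2*X)))*(4 + (2*X)/((2*X))) - X = ((2*X)*(1/(2*X)))*(4 + (2*X)*(1/(2*X))) - X = 1*(4 + 1) - X = 1*5 - X = 5 - X)
R(n)² = (5 - 1*25)² = (5 - 25)² = (-20)² = 400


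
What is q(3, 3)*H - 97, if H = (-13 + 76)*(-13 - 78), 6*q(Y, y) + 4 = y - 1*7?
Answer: 7547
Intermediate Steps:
q(Y, y) = -11/6 + y/6 (q(Y, y) = -2/3 + (y - 1*7)/6 = -2/3 + (y - 7)/6 = -2/3 + (-7 + y)/6 = -2/3 + (-7/6 + y/6) = -11/6 + y/6)
H = -5733 (H = 63*(-91) = -5733)
q(3, 3)*H - 97 = (-11/6 + (1/6)*3)*(-5733) - 97 = (-11/6 + 1/2)*(-5733) - 97 = -4/3*(-5733) - 97 = 7644 - 97 = 7547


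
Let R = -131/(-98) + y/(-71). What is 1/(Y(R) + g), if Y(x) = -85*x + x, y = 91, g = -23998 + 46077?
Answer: 497/10970965 ≈ 4.5301e-5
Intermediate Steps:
g = 22079
R = 383/6958 (R = -131/(-98) + 91/(-71) = -131*(-1/98) + 91*(-1/71) = 131/98 - 91/71 = 383/6958 ≈ 0.055045)
Y(x) = -84*x
1/(Y(R) + g) = 1/(-84*383/6958 + 22079) = 1/(-2298/497 + 22079) = 1/(10970965/497) = 497/10970965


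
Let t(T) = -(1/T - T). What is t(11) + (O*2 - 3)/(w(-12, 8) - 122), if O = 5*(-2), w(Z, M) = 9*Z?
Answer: 1211/110 ≈ 11.009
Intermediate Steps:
t(T) = T - 1/T
O = -10
t(11) + (O*2 - 3)/(w(-12, 8) - 122) = (11 - 1/11) + (-10*2 - 3)/(9*(-12) - 122) = (11 - 1*1/11) + (-20 - 3)/(-108 - 122) = (11 - 1/11) - 23/(-230) = 120/11 - 1/230*(-23) = 120/11 + ⅒ = 1211/110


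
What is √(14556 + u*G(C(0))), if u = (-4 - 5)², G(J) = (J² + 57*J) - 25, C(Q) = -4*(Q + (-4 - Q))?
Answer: √107139 ≈ 327.32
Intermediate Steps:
C(Q) = 16 (C(Q) = -4*(-4) = 16)
G(J) = -25 + J² + 57*J
u = 81 (u = (-9)² = 81)
√(14556 + u*G(C(0))) = √(14556 + 81*(-25 + 16² + 57*16)) = √(14556 + 81*(-25 + 256 + 912)) = √(14556 + 81*1143) = √(14556 + 92583) = √107139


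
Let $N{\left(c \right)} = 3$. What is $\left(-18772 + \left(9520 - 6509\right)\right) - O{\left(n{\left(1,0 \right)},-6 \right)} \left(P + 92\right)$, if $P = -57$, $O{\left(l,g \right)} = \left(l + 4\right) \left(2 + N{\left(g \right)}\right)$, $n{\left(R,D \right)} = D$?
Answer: $-16461$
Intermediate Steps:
$O{\left(l,g \right)} = 20 + 5 l$ ($O{\left(l,g \right)} = \left(l + 4\right) \left(2 + 3\right) = \left(4 + l\right) 5 = 20 + 5 l$)
$\left(-18772 + \left(9520 - 6509\right)\right) - O{\left(n{\left(1,0 \right)},-6 \right)} \left(P + 92\right) = \left(-18772 + \left(9520 - 6509\right)\right) - \left(20 + 5 \cdot 0\right) \left(-57 + 92\right) = \left(-18772 + 3011\right) - \left(20 + 0\right) 35 = -15761 - 20 \cdot 35 = -15761 - 700 = -16461$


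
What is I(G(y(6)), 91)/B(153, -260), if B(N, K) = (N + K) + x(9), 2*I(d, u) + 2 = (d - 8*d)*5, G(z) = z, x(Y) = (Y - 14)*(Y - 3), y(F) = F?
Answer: 106/137 ≈ 0.77372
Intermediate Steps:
x(Y) = (-14 + Y)*(-3 + Y)
I(d, u) = -1 - 35*d/2 (I(d, u) = -1 + ((d - 8*d)*5)/2 = -1 + (-7*d*5)/2 = -1 + (-35*d)/2 = -1 - 35*d/2)
B(N, K) = -30 + K + N (B(N, K) = (N + K) + (42 + 9² - 17*9) = (K + N) + (42 + 81 - 153) = (K + N) - 30 = -30 + K + N)
I(G(y(6)), 91)/B(153, -260) = (-1 - 35/2*6)/(-30 - 260 + 153) = (-1 - 105)/(-137) = -106*(-1/137) = 106/137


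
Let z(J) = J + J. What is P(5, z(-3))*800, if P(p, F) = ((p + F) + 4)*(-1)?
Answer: -2400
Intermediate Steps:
z(J) = 2*J
P(p, F) = -4 - F - p (P(p, F) = ((F + p) + 4)*(-1) = (4 + F + p)*(-1) = -4 - F - p)
P(5, z(-3))*800 = (-4 - 2*(-3) - 1*5)*800 = (-4 - 1*(-6) - 5)*800 = (-4 + 6 - 5)*800 = -3*800 = -2400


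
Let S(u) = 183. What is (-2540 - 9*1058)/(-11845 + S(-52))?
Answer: 6031/5831 ≈ 1.0343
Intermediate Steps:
(-2540 - 9*1058)/(-11845 + S(-52)) = (-2540 - 9*1058)/(-11845 + 183) = (-2540 - 9522)/(-11662) = -12062*(-1/11662) = 6031/5831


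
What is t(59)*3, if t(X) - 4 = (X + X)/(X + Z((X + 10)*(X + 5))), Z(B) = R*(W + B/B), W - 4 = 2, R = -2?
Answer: 298/15 ≈ 19.867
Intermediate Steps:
W = 6 (W = 4 + 2 = 6)
Z(B) = -14 (Z(B) = -2*(6 + B/B) = -2*(6 + 1) = -2*7 = -14)
t(X) = 4 + 2*X/(-14 + X) (t(X) = 4 + (X + X)/(X - 14) = 4 + (2*X)/(-14 + X) = 4 + 2*X/(-14 + X))
t(59)*3 = (2*(-28 + 3*59)/(-14 + 59))*3 = (2*(-28 + 177)/45)*3 = (2*(1/45)*149)*3 = (298/45)*3 = 298/15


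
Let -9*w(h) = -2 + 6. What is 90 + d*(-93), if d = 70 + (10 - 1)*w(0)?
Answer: -6048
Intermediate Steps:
w(h) = -4/9 (w(h) = -(-2 + 6)/9 = -⅑*4 = -4/9)
d = 66 (d = 70 + (10 - 1)*(-4/9) = 70 + 9*(-4/9) = 70 - 4 = 66)
90 + d*(-93) = 90 + 66*(-93) = 90 - 6138 = -6048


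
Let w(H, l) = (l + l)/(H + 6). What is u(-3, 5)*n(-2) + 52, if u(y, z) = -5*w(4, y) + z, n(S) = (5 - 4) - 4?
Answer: 28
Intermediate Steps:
n(S) = -3 (n(S) = 1 - 4 = -3)
w(H, l) = 2*l/(6 + H) (w(H, l) = (2*l)/(6 + H) = 2*l/(6 + H))
u(y, z) = z - y (u(y, z) = -10*y/(6 + 4) + z = -10*y/10 + z = -y + z = z - y)
u(-3, 5)*n(-2) + 52 = (5 - 1*(-3))*(-3) + 52 = (5 + 3)*(-3) + 52 = 8*(-3) + 52 = -24 + 52 = 28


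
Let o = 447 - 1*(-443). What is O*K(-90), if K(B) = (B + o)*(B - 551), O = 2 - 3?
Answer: 512800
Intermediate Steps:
o = 890 (o = 447 + 443 = 890)
O = -1
K(B) = (-551 + B)*(890 + B) (K(B) = (B + 890)*(B - 551) = (890 + B)*(-551 + B) = (-551 + B)*(890 + B))
O*K(-90) = -(-490390 + (-90)² + 339*(-90)) = -(-490390 + 8100 - 30510) = -1*(-512800) = 512800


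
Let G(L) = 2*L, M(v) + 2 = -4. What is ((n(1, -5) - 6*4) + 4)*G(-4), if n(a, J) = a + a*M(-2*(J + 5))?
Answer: 200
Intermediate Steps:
M(v) = -6 (M(v) = -2 - 4 = -6)
n(a, J) = -5*a (n(a, J) = a + a*(-6) = a - 6*a = -5*a)
((n(1, -5) - 6*4) + 4)*G(-4) = ((-5*1 - 6*4) + 4)*(2*(-4)) = ((-5 - 24) + 4)*(-8) = (-29 + 4)*(-8) = -25*(-8) = 200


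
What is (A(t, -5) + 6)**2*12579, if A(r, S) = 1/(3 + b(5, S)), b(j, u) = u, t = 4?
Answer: 1522059/4 ≈ 3.8052e+5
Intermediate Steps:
A(r, S) = 1/(3 + S)
(A(t, -5) + 6)**2*12579 = (1/(3 - 5) + 6)**2*12579 = (1/(-2) + 6)**2*12579 = (-1/2 + 6)**2*12579 = (11/2)**2*12579 = (121/4)*12579 = 1522059/4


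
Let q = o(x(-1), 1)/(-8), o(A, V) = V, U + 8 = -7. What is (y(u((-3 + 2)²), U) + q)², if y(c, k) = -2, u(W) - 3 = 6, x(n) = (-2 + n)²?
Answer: 289/64 ≈ 4.5156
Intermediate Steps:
U = -15 (U = -8 - 7 = -15)
u(W) = 9 (u(W) = 3 + 6 = 9)
q = -⅛ (q = 1/(-8) = 1*(-⅛) = -⅛ ≈ -0.12500)
(y(u((-3 + 2)²), U) + q)² = (-2 - ⅛)² = (-17/8)² = 289/64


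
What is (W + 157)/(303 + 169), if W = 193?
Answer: 175/236 ≈ 0.74153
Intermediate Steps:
(W + 157)/(303 + 169) = (193 + 157)/(303 + 169) = 350/472 = 350*(1/472) = 175/236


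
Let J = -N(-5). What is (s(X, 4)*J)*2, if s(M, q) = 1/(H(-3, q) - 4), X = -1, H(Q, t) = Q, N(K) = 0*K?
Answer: 0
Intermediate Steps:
N(K) = 0
J = 0 (J = -1*0 = 0)
s(M, q) = -⅐ (s(M, q) = 1/(-3 - 4) = 1/(-7) = -⅐)
(s(X, 4)*J)*2 = -⅐*0*2 = 0*2 = 0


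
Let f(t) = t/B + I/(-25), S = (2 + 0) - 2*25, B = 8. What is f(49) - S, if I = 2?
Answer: 10809/200 ≈ 54.045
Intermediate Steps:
S = -48 (S = 2 - 50 = -48)
f(t) = -2/25 + t/8 (f(t) = t/8 + 2/(-25) = t*(⅛) + 2*(-1/25) = t/8 - 2/25 = -2/25 + t/8)
f(49) - S = (-2/25 + (⅛)*49) - 1*(-48) = (-2/25 + 49/8) + 48 = 1209/200 + 48 = 10809/200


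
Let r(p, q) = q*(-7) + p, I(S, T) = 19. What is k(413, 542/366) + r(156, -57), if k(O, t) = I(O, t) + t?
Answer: 105313/183 ≈ 575.48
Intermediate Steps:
k(O, t) = 19 + t
r(p, q) = p - 7*q (r(p, q) = -7*q + p = p - 7*q)
k(413, 542/366) + r(156, -57) = (19 + 542/366) + (156 - 7*(-57)) = (19 + 542*(1/366)) + (156 + 399) = (19 + 271/183) + 555 = 3748/183 + 555 = 105313/183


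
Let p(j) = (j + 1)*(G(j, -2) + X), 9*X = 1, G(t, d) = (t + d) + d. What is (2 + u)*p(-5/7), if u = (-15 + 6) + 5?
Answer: 1160/441 ≈ 2.6304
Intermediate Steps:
G(t, d) = t + 2*d (G(t, d) = (d + t) + d = t + 2*d)
X = ⅑ (X = (⅑)*1 = ⅑ ≈ 0.11111)
u = -4 (u = -9 + 5 = -4)
p(j) = (1 + j)*(-35/9 + j) (p(j) = (j + 1)*((j + 2*(-2)) + ⅑) = (1 + j)*((j - 4) + ⅑) = (1 + j)*((-4 + j) + ⅑) = (1 + j)*(-35/9 + j))
(2 + u)*p(-5/7) = (2 - 4)*(-35/9 + (-5/7)² - (-130)/(9*7)) = -2*(-35/9 + (-5*⅐)² - (-130)/(9*7)) = -2*(-35/9 + (-5/7)² - 26/9*(-5/7)) = -2*(-35/9 + 25/49 + 130/63) = -2*(-580/441) = 1160/441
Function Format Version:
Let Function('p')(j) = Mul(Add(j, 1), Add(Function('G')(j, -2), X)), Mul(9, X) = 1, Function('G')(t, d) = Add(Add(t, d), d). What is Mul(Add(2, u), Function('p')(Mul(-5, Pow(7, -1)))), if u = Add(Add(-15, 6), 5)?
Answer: Rational(1160, 441) ≈ 2.6304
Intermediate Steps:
Function('G')(t, d) = Add(t, Mul(2, d)) (Function('G')(t, d) = Add(Add(d, t), d) = Add(t, Mul(2, d)))
X = Rational(1, 9) (X = Mul(Rational(1, 9), 1) = Rational(1, 9) ≈ 0.11111)
u = -4 (u = Add(-9, 5) = -4)
Function('p')(j) = Mul(Add(1, j), Add(Rational(-35, 9), j)) (Function('p')(j) = Mul(Add(j, 1), Add(Add(j, Mul(2, -2)), Rational(1, 9))) = Mul(Add(1, j), Add(Add(j, -4), Rational(1, 9))) = Mul(Add(1, j), Add(Add(-4, j), Rational(1, 9))) = Mul(Add(1, j), Add(Rational(-35, 9), j)))
Mul(Add(2, u), Function('p')(Mul(-5, Pow(7, -1)))) = Mul(Add(2, -4), Add(Rational(-35, 9), Pow(Mul(-5, Pow(7, -1)), 2), Mul(Rational(-26, 9), Mul(-5, Pow(7, -1))))) = Mul(-2, Add(Rational(-35, 9), Pow(Mul(-5, Rational(1, 7)), 2), Mul(Rational(-26, 9), Mul(-5, Rational(1, 7))))) = Mul(-2, Add(Rational(-35, 9), Pow(Rational(-5, 7), 2), Mul(Rational(-26, 9), Rational(-5, 7)))) = Mul(-2, Add(Rational(-35, 9), Rational(25, 49), Rational(130, 63))) = Mul(-2, Rational(-580, 441)) = Rational(1160, 441)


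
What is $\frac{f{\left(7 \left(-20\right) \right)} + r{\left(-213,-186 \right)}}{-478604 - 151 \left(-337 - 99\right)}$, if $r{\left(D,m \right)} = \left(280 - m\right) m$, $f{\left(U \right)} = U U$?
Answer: $\frac{16769}{103192} \approx 0.1625$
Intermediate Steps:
$f{\left(U \right)} = U^{2}$
$r{\left(D,m \right)} = m \left(280 - m\right)$
$\frac{f{\left(7 \left(-20\right) \right)} + r{\left(-213,-186 \right)}}{-478604 - 151 \left(-337 - 99\right)} = \frac{\left(7 \left(-20\right)\right)^{2} - 186 \left(280 - -186\right)}{-478604 - 151 \left(-337 - 99\right)} = \frac{\left(-140\right)^{2} - 186 \left(280 + 186\right)}{-478604 - -65836} = \frac{19600 - 86676}{-478604 + 65836} = \frac{19600 - 86676}{-412768} = \left(-67076\right) \left(- \frac{1}{412768}\right) = \frac{16769}{103192}$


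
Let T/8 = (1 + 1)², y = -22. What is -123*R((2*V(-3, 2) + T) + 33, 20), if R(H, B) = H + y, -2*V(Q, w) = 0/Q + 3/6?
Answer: -10455/2 ≈ -5227.5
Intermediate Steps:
V(Q, w) = -¼ (V(Q, w) = -(0/Q + 3/6)/2 = -(0 + 3*(⅙))/2 = -(0 + ½)/2 = -½*½ = -¼)
T = 32 (T = 8*(1 + 1)² = 8*2² = 8*4 = 32)
R(H, B) = -22 + H (R(H, B) = H - 22 = -22 + H)
-123*R((2*V(-3, 2) + T) + 33, 20) = -123*(-22 + ((2*(-¼) + 32) + 33)) = -123*(-22 + ((-½ + 32) + 33)) = -123*(-22 + (63/2 + 33)) = -123*(-22 + 129/2) = -123*85/2 = -10455/2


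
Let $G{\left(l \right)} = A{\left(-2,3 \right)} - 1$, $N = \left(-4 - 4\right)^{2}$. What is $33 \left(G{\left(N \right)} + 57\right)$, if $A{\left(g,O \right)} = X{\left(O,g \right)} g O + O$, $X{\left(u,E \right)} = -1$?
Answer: $2145$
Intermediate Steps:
$A{\left(g,O \right)} = O - O g$ ($A{\left(g,O \right)} = - g O + O = - O g + O = O - O g$)
$N = 64$ ($N = \left(-8\right)^{2} = 64$)
$G{\left(l \right)} = 8$ ($G{\left(l \right)} = 3 \left(1 - -2\right) - 1 = 3 \left(1 + 2\right) - 1 = 3 \cdot 3 - 1 = 9 - 1 = 8$)
$33 \left(G{\left(N \right)} + 57\right) = 33 \left(8 + 57\right) = 33 \cdot 65 = 2145$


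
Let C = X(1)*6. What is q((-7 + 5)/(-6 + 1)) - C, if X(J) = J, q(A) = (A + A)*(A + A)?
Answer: -134/25 ≈ -5.3600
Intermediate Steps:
q(A) = 4*A² (q(A) = (2*A)*(2*A) = 4*A²)
C = 6 (C = 1*6 = 6)
q((-7 + 5)/(-6 + 1)) - C = 4*((-7 + 5)/(-6 + 1))² - 1*6 = 4*(-2/(-5))² - 6 = 4*(-2*(-⅕))² - 6 = 4*(⅖)² - 6 = 4*(4/25) - 6 = 16/25 - 6 = -134/25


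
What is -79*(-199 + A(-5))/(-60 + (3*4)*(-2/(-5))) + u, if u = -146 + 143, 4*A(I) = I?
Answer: -106569/368 ≈ -289.59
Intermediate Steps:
A(I) = I/4
u = -3
-79*(-199 + A(-5))/(-60 + (3*4)*(-2/(-5))) + u = -79*(-199 + (¼)*(-5))/(-60 + (3*4)*(-2/(-5))) - 3 = -79*(-199 - 5/4)/(-60 + 12*(-2*(-⅕))) - 3 = -(-63279)/(4*(-60 + 12*(⅖))) - 3 = -(-63279)/(4*(-60 + 24/5)) - 3 = -(-63279)/(4*(-276/5)) - 3 = -(-63279)*(-5)/(4*276) - 3 = -79*1335/368 - 3 = -105465/368 - 3 = -106569/368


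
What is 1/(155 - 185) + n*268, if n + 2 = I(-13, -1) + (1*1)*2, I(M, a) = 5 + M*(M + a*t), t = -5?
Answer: 876359/30 ≈ 29212.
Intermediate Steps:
I(M, a) = 5 + M*(M - 5*a) (I(M, a) = 5 + M*(M + a*(-5)) = 5 + M*(M - 5*a))
n = 109 (n = -2 + ((5 + (-13)² - 5*(-13)*(-1)) + (1*1)*2) = -2 + ((5 + 169 - 65) + 1*2) = -2 + (109 + 2) = -2 + 111 = 109)
1/(155 - 185) + n*268 = 1/(155 - 185) + 109*268 = 1/(-30) + 29212 = -1/30 + 29212 = 876359/30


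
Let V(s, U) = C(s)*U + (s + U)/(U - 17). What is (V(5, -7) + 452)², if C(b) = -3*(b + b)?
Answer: 63123025/144 ≈ 4.3835e+5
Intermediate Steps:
C(b) = -6*b
V(s, U) = (U + s)/(-17 + U) - 6*U*s (V(s, U) = (-6*s)*U + (s + U)/(U - 17) = -6*U*s + (U + s)/(-17 + U) = (U + s)/(-17 + U) - 6*U*s)
(V(5, -7) + 452)² = ((-7 + 5 - 6*5*(-7)² + 102*(-7)*5)/(-17 - 7) + 452)² = ((-7 + 5 - 6*5*49 - 3570)/(-24) + 452)² = (-(-7 + 5 - 1470 - 3570)/24 + 452)² = (-1/24*(-5042) + 452)² = (2521/12 + 452)² = (7945/12)² = 63123025/144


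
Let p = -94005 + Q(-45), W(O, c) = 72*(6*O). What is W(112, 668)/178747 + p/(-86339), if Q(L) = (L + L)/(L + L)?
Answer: 20980359164/15432837233 ≈ 1.3595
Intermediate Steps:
Q(L) = 1 (Q(L) = (2*L)/((2*L)) = (2*L)*(1/(2*L)) = 1)
W(O, c) = 432*O
p = -94004 (p = -94005 + 1 = -94004)
W(112, 668)/178747 + p/(-86339) = (432*112)/178747 - 94004/(-86339) = 48384*(1/178747) - 94004*(-1/86339) = 48384/178747 + 94004/86339 = 20980359164/15432837233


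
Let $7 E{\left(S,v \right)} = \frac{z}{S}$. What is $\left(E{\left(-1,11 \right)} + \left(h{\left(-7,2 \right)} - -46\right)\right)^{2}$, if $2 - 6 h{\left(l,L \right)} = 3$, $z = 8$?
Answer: $\frac{3523129}{1764} \approx 1997.2$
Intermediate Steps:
$h{\left(l,L \right)} = - \frac{1}{6}$ ($h{\left(l,L \right)} = \frac{1}{3} - \frac{1}{2} = - \frac{1}{6}$)
$E{\left(S,v \right)} = \frac{8}{7 S}$ ($E{\left(S,v \right)} = \frac{8 \frac{1}{S}}{7} = \frac{8}{7 S}$)
$\left(E{\left(-1,11 \right)} + \left(h{\left(-7,2 \right)} - -46\right)\right)^{2} = \left(\frac{8}{7 \left(-1\right)} - - \frac{275}{6}\right)^{2} = \left(\frac{8}{7} \left(-1\right) + \left(- \frac{1}{6} + 46\right)\right)^{2} = \left(- \frac{8}{7} + \frac{275}{6}\right)^{2} = \left(\frac{1877}{42}\right)^{2} = \frac{3523129}{1764}$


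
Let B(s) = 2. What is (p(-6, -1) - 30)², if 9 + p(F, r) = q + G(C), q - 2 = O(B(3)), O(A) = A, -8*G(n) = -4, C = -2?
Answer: 4761/4 ≈ 1190.3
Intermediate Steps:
G(n) = ½ (G(n) = -⅛*(-4) = ½)
q = 4 (q = 2 + 2 = 4)
p(F, r) = -9/2 (p(F, r) = -9 + (4 + ½) = -9 + 9/2 = -9/2)
(p(-6, -1) - 30)² = (-9/2 - 30)² = (-69/2)² = 4761/4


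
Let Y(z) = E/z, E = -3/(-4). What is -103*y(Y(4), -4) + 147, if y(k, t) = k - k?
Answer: 147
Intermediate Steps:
E = ¾ (E = -3*(-¼) = ¾ ≈ 0.75000)
Y(z) = 3/(4*z)
y(k, t) = 0
-103*y(Y(4), -4) + 147 = -103*0 + 147 = 0 + 147 = 147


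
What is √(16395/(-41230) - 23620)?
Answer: I*√1606104746554/8246 ≈ 153.69*I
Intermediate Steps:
√(16395/(-41230) - 23620) = √(16395*(-1/41230) - 23620) = √(-3279/8246 - 23620) = √(-194773799/8246) = I*√1606104746554/8246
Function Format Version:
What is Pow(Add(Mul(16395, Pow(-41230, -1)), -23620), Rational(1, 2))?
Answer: Mul(Rational(1, 8246), I, Pow(1606104746554, Rational(1, 2))) ≈ Mul(153.69, I)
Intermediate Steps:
Pow(Add(Mul(16395, Pow(-41230, -1)), -23620), Rational(1, 2)) = Pow(Add(Mul(16395, Rational(-1, 41230)), -23620), Rational(1, 2)) = Pow(Add(Rational(-3279, 8246), -23620), Rational(1, 2)) = Pow(Rational(-194773799, 8246), Rational(1, 2)) = Mul(Rational(1, 8246), I, Pow(1606104746554, Rational(1, 2)))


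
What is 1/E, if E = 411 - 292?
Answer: 1/119 ≈ 0.0084034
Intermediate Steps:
E = 119
1/E = 1/119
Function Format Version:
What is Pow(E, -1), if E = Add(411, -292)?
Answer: Rational(1, 119) ≈ 0.0084034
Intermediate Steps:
E = 119
Pow(E, -1) = Pow(119, -1) = Rational(1, 119)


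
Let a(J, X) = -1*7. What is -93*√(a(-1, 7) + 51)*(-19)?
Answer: 3534*√11 ≈ 11721.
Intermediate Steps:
a(J, X) = -7
-93*√(a(-1, 7) + 51)*(-19) = -93*√(-7 + 51)*(-19) = -186*√11*(-19) = 3534*√11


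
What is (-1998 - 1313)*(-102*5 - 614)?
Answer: 3721564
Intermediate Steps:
(-1998 - 1313)*(-102*5 - 614) = -3311*(-510 - 614) = -3311*(-1124) = 3721564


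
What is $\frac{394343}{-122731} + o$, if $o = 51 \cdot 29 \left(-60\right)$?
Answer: $- \frac{10891543283}{122731} \approx -88743.0$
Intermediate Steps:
$o = -88740$ ($o = 1479 \left(-60\right) = -88740$)
$\frac{394343}{-122731} + o = \frac{394343}{-122731} - 88740 = 394343 \left(- \frac{1}{122731}\right) - 88740 = - \frac{394343}{122731} - 88740 = - \frac{10891543283}{122731}$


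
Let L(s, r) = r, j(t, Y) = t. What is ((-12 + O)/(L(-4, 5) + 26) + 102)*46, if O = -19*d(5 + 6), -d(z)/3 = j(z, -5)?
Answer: 173742/31 ≈ 5604.6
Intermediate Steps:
d(z) = -3*z
O = 627 (O = -(-57)*(5 + 6) = -(-57)*11 = -19*(-33) = 627)
((-12 + O)/(L(-4, 5) + 26) + 102)*46 = ((-12 + 627)/(5 + 26) + 102)*46 = (615/31 + 102)*46 = (3777/31)*46 = 173742/31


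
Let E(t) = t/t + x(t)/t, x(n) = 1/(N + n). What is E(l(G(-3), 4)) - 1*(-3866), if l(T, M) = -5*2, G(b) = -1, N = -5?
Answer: 580051/150 ≈ 3867.0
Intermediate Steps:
l(T, M) = -10
x(n) = 1/(-5 + n)
E(t) = 1 + 1/(t*(-5 + t)) (E(t) = t/t + 1/((-5 + t)*t) = 1 + 1/(t*(-5 + t)))
E(l(G(-3), 4)) - 1*(-3866) = (1 - 10*(-5 - 10))/((-10)*(-5 - 10)) - 1*(-3866) = -⅒*(1 - 10*(-15))/(-15) + 3866 = -⅒*(-1/15)*(1 + 150) + 3866 = -⅒*(-1/15)*151 + 3866 = 151/150 + 3866 = 580051/150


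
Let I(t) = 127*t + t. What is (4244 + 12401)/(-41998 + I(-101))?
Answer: -16645/54926 ≈ -0.30304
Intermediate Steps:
I(t) = 128*t
(4244 + 12401)/(-41998 + I(-101)) = (4244 + 12401)/(-41998 + 128*(-101)) = 16645/(-41998 - 12928) = 16645/(-54926) = 16645*(-1/54926) = -16645/54926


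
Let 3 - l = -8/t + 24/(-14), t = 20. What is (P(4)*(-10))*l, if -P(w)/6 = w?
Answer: 8592/7 ≈ 1227.4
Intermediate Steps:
P(w) = -6*w
l = 179/35 (l = 3 - (-8/20 + 24/(-14)) = 3 - (-8*1/20 + 24*(-1/14)) = 3 - (-2/5 - 12/7) = 3 - 1*(-74/35) = 3 + 74/35 = 179/35 ≈ 5.1143)
(P(4)*(-10))*l = (-6*4*(-10))*(179/35) = -24*(-10)*(179/35) = 240*(179/35) = 8592/7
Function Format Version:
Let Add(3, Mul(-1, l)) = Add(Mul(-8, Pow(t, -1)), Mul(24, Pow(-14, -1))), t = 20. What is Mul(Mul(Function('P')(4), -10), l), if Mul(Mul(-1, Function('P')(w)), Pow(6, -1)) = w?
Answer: Rational(8592, 7) ≈ 1227.4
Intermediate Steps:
Function('P')(w) = Mul(-6, w)
l = Rational(179, 35) (l = Add(3, Mul(-1, Add(Mul(-8, Pow(20, -1)), Mul(24, Pow(-14, -1))))) = Add(3, Mul(-1, Add(Mul(-8, Rational(1, 20)), Mul(24, Rational(-1, 14))))) = Add(3, Mul(-1, Add(Rational(-2, 5), Rational(-12, 7)))) = Add(3, Mul(-1, Rational(-74, 35))) = Add(3, Rational(74, 35)) = Rational(179, 35) ≈ 5.1143)
Mul(Mul(Function('P')(4), -10), l) = Mul(Mul(Mul(-6, 4), -10), Rational(179, 35)) = Mul(Mul(-24, -10), Rational(179, 35)) = Mul(240, Rational(179, 35)) = Rational(8592, 7)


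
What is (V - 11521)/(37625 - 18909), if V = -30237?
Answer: -20879/9358 ≈ -2.2311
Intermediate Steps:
(V - 11521)/(37625 - 18909) = (-30237 - 11521)/(37625 - 18909) = -41758/18716 = -41758*1/18716 = -20879/9358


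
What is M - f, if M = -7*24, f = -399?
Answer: 231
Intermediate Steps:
M = -168
M - f = -168 - 1*(-399) = -168 + 399 = 231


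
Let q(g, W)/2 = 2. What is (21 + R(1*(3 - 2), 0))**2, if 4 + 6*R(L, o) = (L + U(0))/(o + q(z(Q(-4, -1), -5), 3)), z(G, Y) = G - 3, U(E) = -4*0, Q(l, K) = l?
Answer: 26569/64 ≈ 415.14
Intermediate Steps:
U(E) = 0
z(G, Y) = -3 + G
q(g, W) = 4 (q(g, W) = 2*2 = 4)
R(L, o) = -2/3 + L/(6*(4 + o)) (R(L, o) = -2/3 + ((L + 0)/(o + 4))/6 = -2/3 + (L/(4 + o))/6 = -2/3 + L/(6*(4 + o)))
(21 + R(1*(3 - 2), 0))**2 = (21 + (-16 + 1*(3 - 2) - 4*0)/(6*(4 + 0)))**2 = (21 + (1/6)*(-16 + 1*1 + 0)/4)**2 = (21 + (1/6)*(1/4)*(-16 + 1 + 0))**2 = (21 + (1/6)*(1/4)*(-15))**2 = (21 - 5/8)**2 = (163/8)**2 = 26569/64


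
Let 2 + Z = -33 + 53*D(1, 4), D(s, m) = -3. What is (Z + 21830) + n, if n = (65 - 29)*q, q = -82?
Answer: 18684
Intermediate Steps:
n = -2952 (n = (65 - 29)*(-82) = 36*(-82) = -2952)
Z = -194 (Z = -2 + (-33 + 53*(-3)) = -2 + (-33 - 159) = -2 - 192 = -194)
(Z + 21830) + n = (-194 + 21830) - 2952 = 21636 - 2952 = 18684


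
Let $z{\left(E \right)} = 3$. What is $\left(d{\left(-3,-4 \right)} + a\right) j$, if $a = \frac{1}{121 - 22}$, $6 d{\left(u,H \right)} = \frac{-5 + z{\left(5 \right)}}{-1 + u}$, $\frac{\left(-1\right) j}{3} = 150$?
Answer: $- \frac{925}{22} \approx -42.045$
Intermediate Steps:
$j = -450$ ($j = \left(-3\right) 150 = -450$)
$d{\left(u,H \right)} = - \frac{1}{3 \left(-1 + u\right)}$ ($d{\left(u,H \right)} = \frac{\left(-5 + 3\right) \frac{1}{-1 + u}}{6} = \frac{\left(-2\right) \frac{1}{-1 + u}}{6} = - \frac{1}{3 \left(-1 + u\right)}$)
$a = \frac{1}{99} \approx 0.010101$
$\left(d{\left(-3,-4 \right)} + a\right) j = \left(- \frac{1}{-3 + 3 \left(-3\right)} + \frac{1}{99}\right) \left(-450\right) = \left(- \frac{1}{-3 - 9} + \frac{1}{99}\right) \left(-450\right) = \left(- \frac{1}{-12} + \frac{1}{99}\right) \left(-450\right) = \left(\left(-1\right) \left(- \frac{1}{12}\right) + \frac{1}{99}\right) \left(-450\right) = \left(\frac{1}{12} + \frac{1}{99}\right) \left(-450\right) = \frac{37}{396} \left(-450\right) = - \frac{925}{22}$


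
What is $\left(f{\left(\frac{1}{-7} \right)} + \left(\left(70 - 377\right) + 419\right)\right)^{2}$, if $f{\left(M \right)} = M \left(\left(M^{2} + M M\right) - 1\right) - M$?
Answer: $\frac{1483174144}{117649} \approx 12607.0$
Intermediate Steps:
$f{\left(M \right)} = - M + M \left(-1 + 2 M^{2}\right)$ ($f{\left(M \right)} = M \left(\left(M^{2} + M^{2}\right) - 1\right) - M = M \left(2 M^{2} - 1\right) - M = M \left(-1 + 2 M^{2}\right) - M = - M + M \left(-1 + 2 M^{2}\right)$)
$\left(f{\left(\frac{1}{-7} \right)} + \left(\left(70 - 377\right) + 419\right)\right)^{2} = \left(\frac{2 \left(-1 + \left(\frac{1}{-7}\right)^{2}\right)}{-7} + \left(\left(70 - 377\right) + 419\right)\right)^{2} = \left(2 \left(- \frac{1}{7}\right) \left(-1 + \left(- \frac{1}{7}\right)^{2}\right) + \left(-307 + 419\right)\right)^{2} = \left(2 \left(- \frac{1}{7}\right) \left(-1 + \frac{1}{49}\right) + 112\right)^{2} = \left(2 \left(- \frac{1}{7}\right) \left(- \frac{48}{49}\right) + 112\right)^{2} = \left(\frac{96}{343} + 112\right)^{2} = \left(\frac{38512}{343}\right)^{2} = \frac{1483174144}{117649}$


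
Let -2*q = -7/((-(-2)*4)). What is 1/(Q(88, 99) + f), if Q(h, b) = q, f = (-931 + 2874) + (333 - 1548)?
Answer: 16/11655 ≈ 0.0013728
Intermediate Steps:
f = 728 (f = 1943 - 1215 = 728)
q = 7/16 (q = -(-7)/(2*((-(-2)*4))) = -(-7)/(2*((-2*(-4)))) = -(-7)/(2*8) = -½*(-7/8) = 7/16 ≈ 0.43750)
Q(h, b) = 7/16
1/(Q(88, 99) + f) = 1/(7/16 + 728) = 1/(11655/16) = 16/11655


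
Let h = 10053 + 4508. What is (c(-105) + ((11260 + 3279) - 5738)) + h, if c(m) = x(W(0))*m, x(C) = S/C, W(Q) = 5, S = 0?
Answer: 23362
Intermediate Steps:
x(C) = 0 (x(C) = 0/C = 0)
h = 14561
c(m) = 0 (c(m) = 0*m = 0)
(c(-105) + ((11260 + 3279) - 5738)) + h = (0 + ((11260 + 3279) - 5738)) + 14561 = (0 + (14539 - 5738)) + 14561 = (0 + 8801) + 14561 = 8801 + 14561 = 23362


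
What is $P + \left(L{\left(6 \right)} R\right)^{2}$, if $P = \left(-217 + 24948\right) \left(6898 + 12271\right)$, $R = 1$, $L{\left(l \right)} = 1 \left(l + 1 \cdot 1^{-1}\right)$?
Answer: $474068588$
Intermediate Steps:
$L{\left(l \right)} = 1 + l$ ($L{\left(l \right)} = 1 \left(l + 1 \cdot 1\right) = 1 \left(l + 1\right) = 1 \left(1 + l\right) = 1 + l$)
$P = 474068539$ ($P = 24731 \cdot 19169 = 474068539$)
$P + \left(L{\left(6 \right)} R\right)^{2} = 474068539 + \left(\left(1 + 6\right) 1\right)^{2} = 474068539 + \left(7 \cdot 1\right)^{2} = 474068539 + 7^{2} = 474068539 + 49 = 474068588$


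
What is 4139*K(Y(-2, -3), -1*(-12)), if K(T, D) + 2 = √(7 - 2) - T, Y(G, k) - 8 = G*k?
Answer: -66224 + 4139*√5 ≈ -56969.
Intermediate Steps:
Y(G, k) = 8 + G*k
K(T, D) = -2 + √5 - T (K(T, D) = -2 + (√(7 - 2) - T) = -2 + (√5 - T) = -2 + √5 - T)
4139*K(Y(-2, -3), -1*(-12)) = 4139*(-2 + √5 - (8 - 2*(-3))) = 4139*(-2 + √5 - (8 + 6)) = 4139*(-2 + √5 - 1*14) = 4139*(-2 + √5 - 14) = 4139*(-16 + √5) = -66224 + 4139*√5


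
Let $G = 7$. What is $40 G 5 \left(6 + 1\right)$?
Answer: $9800$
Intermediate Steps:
$40 G 5 \left(6 + 1\right) = 40 \cdot 7 \cdot 5 \left(6 + 1\right) = 280 \cdot 5 \cdot 7 = 280 \cdot 35 = 9800$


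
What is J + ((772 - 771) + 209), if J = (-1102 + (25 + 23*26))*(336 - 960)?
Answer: 299106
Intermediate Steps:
J = 298896 (J = (-1102 + (25 + 598))*(-624) = (-1102 + 623)*(-624) = -479*(-624) = 298896)
J + ((772 - 771) + 209) = 298896 + ((772 - 771) + 209) = 298896 + (1 + 209) = 298896 + 210 = 299106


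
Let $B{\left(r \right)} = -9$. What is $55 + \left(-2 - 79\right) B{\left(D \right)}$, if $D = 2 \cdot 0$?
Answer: $784$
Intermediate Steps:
$D = 0$
$55 + \left(-2 - 79\right) B{\left(D \right)} = 55 + \left(-2 - 79\right) \left(-9\right) = 55 - -729 = 55 + 729 = 784$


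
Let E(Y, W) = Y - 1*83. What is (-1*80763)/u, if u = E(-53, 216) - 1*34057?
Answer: 80763/34193 ≈ 2.3620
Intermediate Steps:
E(Y, W) = -83 + Y (E(Y, W) = Y - 83 = -83 + Y)
u = -34193 (u = (-83 - 53) - 1*34057 = -136 - 34057 = -34193)
(-1*80763)/u = -1*80763/(-34193) = -80763*(-1/34193) = 80763/34193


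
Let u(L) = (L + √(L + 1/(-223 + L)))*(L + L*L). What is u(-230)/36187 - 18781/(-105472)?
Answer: -1277018727153/3816715264 + 52670*I*√47198523/16392711 ≈ -334.59 + 22.074*I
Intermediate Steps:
u(L) = (L + L²)*(L + √(L + 1/(-223 + L))) (u(L) = (L + √(L + 1/(-223 + L)))*(L + L²) = (L + L²)*(L + √(L + 1/(-223 + L))))
u(-230)/36187 - 18781/(-105472) = -230*(-230 + (-230)² + √((1 - 230*(-223 - 230))/(-223 - 230)) - 230*√(1 - 230*(-223 - 230))*(I*√453/453))/36187 - 18781/(-105472) = -230*(-230 + 52900 + √((1 - 230*(-453))/(-453)) - 230*√(1 - 230*(-453))*(I*√453/453))*(1/36187) - 18781*(-1/105472) = -230*(-230 + 52900 + √(-(1 + 104190)/453) - 230*I*√453*√(1 + 104190)/453)*(1/36187) + 18781/105472 = -230*(-230 + 52900 + √(-1/453*104191) - 230*I*√47198523/453)*(1/36187) + 18781/105472 = -230*(-230 + 52900 + √(-104191/453) - 230*I*√47198523/453)*(1/36187) + 18781/105472 = -230*(-230 + 52900 + I*√47198523/453 - 230*I*√47198523/453)*(1/36187) + 18781/105472 = -230*(52670 - 229*I*√47198523/453)*(1/36187) + 18781/105472 = (-12114100 + 52670*I*√47198523/453)*(1/36187) + 18781/105472 = (-12114100/36187 + 52670*I*√47198523/16392711) + 18781/105472 = -1277018727153/3816715264 + 52670*I*√47198523/16392711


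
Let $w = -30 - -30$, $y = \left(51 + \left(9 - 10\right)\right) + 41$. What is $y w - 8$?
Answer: $-8$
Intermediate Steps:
$y = 91$ ($y = \left(51 + \left(9 - 10\right)\right) + 41 = \left(51 - 1\right) + 41 = 50 + 41 = 91$)
$w = 0$ ($w = -30 + 30 = 0$)
$y w - 8 = 91 \cdot 0 - 8 = 0 - 8 = -8$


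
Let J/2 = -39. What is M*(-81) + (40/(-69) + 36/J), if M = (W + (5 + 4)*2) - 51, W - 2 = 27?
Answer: 289694/897 ≈ 322.96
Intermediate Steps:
J = -78 (J = 2*(-39) = -78)
W = 29 (W = 2 + 27 = 29)
M = -4 (M = (29 + (5 + 4)*2) - 51 = (29 + 9*2) - 51 = (29 + 18) - 51 = 47 - 51 = -4)
M*(-81) + (40/(-69) + 36/J) = -4*(-81) + (40/(-69) + 36/(-78)) = 324 + (40*(-1/69) + 36*(-1/78)) = 324 + (-40/69 - 6/13) = 324 - 934/897 = 289694/897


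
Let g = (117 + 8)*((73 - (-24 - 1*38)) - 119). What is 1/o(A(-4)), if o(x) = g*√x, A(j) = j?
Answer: -I/4000 ≈ -0.00025*I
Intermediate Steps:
g = 2000 (g = 125*((73 - (-24 - 38)) - 119) = 125*((73 - 1*(-62)) - 119) = 125*((73 + 62) - 119) = 125*(135 - 119) = 125*16 = 2000)
o(x) = 2000*√x
1/o(A(-4)) = 1/(2000*√(-4)) = 1/(2000*(2*I)) = 1/(4000*I) = -I/4000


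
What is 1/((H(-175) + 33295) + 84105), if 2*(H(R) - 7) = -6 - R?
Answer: 2/234983 ≈ 8.5113e-6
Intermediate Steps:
H(R) = 4 - R/2 (H(R) = 7 + (-6 - R)/2 = 7 + (-3 - R/2) = 4 - R/2)
1/((H(-175) + 33295) + 84105) = 1/(((4 - 1/2*(-175)) + 33295) + 84105) = 1/(((4 + 175/2) + 33295) + 84105) = 1/((183/2 + 33295) + 84105) = 1/(66773/2 + 84105) = 1/(234983/2) = 2/234983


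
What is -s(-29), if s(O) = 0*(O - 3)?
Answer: 0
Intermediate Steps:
s(O) = 0 (s(O) = 0*(-3 + O) = 0)
-s(-29) = -1*0 = 0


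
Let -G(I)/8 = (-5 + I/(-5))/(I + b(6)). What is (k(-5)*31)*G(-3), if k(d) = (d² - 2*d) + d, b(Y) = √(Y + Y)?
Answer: 32736 + 21824*√3 ≈ 70536.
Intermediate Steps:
b(Y) = √2*√Y (b(Y) = √(2*Y) = √2*√Y)
k(d) = d² - d
G(I) = -8*(-5 - I/5)/(I + 2*√3) (G(I) = -8*(-5 + I/(-5))/(I + √2*√6) = -8*(-5 + I*(-⅕))/(I + 2*√3) = -8*(-5 - I/5)/(I + 2*√3))
(k(-5)*31)*G(-3) = (-5*(-1 - 5)*31)*(8*(25 - 3)/(5*(-3 + 2*√3))) = (-5*(-6)*31)*((8/5)*22/(-3 + 2*√3)) = (30*31)*(176/(5*(-3 + 2*√3))) = 930*(176/(5*(-3 + 2*√3))) = 32736/(-3 + 2*√3)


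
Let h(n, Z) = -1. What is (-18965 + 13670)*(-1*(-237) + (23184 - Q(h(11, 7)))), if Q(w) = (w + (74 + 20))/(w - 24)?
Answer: -620169462/5 ≈ -1.2403e+8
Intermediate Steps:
Q(w) = (94 + w)/(-24 + w) (Q(w) = (w + 94)/(-24 + w) = (94 + w)/(-24 + w))
(-18965 + 13670)*(-1*(-237) + (23184 - Q(h(11, 7)))) = (-18965 + 13670)*(-1*(-237) + (23184 - (94 - 1)/(-24 - 1))) = -5295*(237 + (23184 - 93/(-25))) = -5295*(237 + (23184 - (-1)*93/25)) = -5295*(237 + (23184 - 1*(-93/25))) = -5295*(237 + (23184 + 93/25)) = -5295*(237 + 579693/25) = -5295*585618/25 = -620169462/5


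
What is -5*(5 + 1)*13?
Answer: -390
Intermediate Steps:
-5*(5 + 1)*13 = -5*6*13 = -30*13 = -390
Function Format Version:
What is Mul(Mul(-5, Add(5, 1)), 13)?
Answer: -390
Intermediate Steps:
Mul(Mul(-5, Add(5, 1)), 13) = Mul(Mul(-5, 6), 13) = Mul(-30, 13) = -390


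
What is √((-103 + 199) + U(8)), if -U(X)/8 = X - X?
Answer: 4*√6 ≈ 9.7980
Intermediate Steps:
U(X) = 0 (U(X) = -8*(X - X) = -8*0 = 0)
√((-103 + 199) + U(8)) = √((-103 + 199) + 0) = √(96 + 0) = √96 = 4*√6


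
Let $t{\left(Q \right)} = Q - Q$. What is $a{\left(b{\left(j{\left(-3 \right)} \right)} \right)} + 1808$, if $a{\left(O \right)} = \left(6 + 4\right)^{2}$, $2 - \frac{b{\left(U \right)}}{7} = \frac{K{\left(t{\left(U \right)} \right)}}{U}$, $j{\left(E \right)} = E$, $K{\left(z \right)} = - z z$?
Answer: $1908$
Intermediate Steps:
$t{\left(Q \right)} = 0$
$K{\left(z \right)} = - z^{2}$
$b{\left(U \right)} = 14$ ($b{\left(U \right)} = 14 - 7 \frac{\left(-1\right) 0^{2}}{U} = 14 - 7 \frac{\left(-1\right) 0}{U} = 14 - 7 \frac{0}{U} = 14 - 0 = 14 + 0 = 14$)
$a{\left(O \right)} = 100$ ($a{\left(O \right)} = 10^{2} = 100$)
$a{\left(b{\left(j{\left(-3 \right)} \right)} \right)} + 1808 = 100 + 1808 = 1908$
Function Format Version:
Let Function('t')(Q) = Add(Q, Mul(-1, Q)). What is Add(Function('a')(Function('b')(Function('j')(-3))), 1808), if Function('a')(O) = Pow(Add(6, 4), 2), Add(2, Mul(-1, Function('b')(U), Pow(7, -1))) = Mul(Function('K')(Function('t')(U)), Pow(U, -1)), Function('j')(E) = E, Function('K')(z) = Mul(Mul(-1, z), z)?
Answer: 1908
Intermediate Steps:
Function('t')(Q) = 0
Function('K')(z) = Mul(-1, Pow(z, 2))
Function('b')(U) = 14 (Function('b')(U) = Add(14, Mul(-7, Mul(Mul(-1, Pow(0, 2)), Pow(U, -1)))) = Add(14, Mul(-7, Mul(Mul(-1, 0), Pow(U, -1)))) = Add(14, Mul(-7, Mul(0, Pow(U, -1)))) = Add(14, Mul(-7, 0)) = Add(14, 0) = 14)
Function('a')(O) = 100 (Function('a')(O) = Pow(10, 2) = 100)
Add(Function('a')(Function('b')(Function('j')(-3))), 1808) = Add(100, 1808) = 1908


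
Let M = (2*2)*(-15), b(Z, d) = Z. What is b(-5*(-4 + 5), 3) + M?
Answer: -65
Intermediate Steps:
M = -60 (M = 4*(-15) = -60)
b(-5*(-4 + 5), 3) + M = -5*(-4 + 5) - 60 = -5*1 - 60 = -5 - 60 = -65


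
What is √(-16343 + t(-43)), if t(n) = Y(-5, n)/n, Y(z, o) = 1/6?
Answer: I*√1087855710/258 ≈ 127.84*I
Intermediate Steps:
Y(z, o) = ⅙
t(n) = 1/(6*n)
√(-16343 + t(-43)) = √(-16343 + (⅙)/(-43)) = √(-16343 + (⅙)*(-1/43)) = √(-16343 - 1/258) = √(-4216495/258) = I*√1087855710/258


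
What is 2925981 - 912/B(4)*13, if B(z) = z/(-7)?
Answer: 2946729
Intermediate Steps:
B(z) = -z/7 (B(z) = z*(-⅐) = -z/7)
2925981 - 912/B(4)*13 = 2925981 - 912/((-⅐*4))*13 = 2925981 - 912/(-4/7)*13 = 2925981 - 912*(-7)/4*13 = 2925981 - 12*(-133)*13 = 2925981 + 1596*13 = 2925981 + 20748 = 2946729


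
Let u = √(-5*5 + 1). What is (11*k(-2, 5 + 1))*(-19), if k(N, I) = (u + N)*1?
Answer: 418 - 418*I*√6 ≈ 418.0 - 1023.9*I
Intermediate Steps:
u = 2*I*√6 (u = √(-25 + 1) = √(-24) = 2*I*√6 ≈ 4.899*I)
k(N, I) = N + 2*I*√6 (k(N, I) = (2*I*√6 + N)*1 = (N + 2*I*√6)*1 = N + 2*I*√6)
(11*k(-2, 5 + 1))*(-19) = (11*(-2 + 2*I*√6))*(-19) = (-22 + 22*I*√6)*(-19) = 418 - 418*I*√6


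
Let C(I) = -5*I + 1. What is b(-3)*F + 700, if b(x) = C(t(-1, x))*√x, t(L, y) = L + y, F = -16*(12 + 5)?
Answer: 700 - 5712*I*√3 ≈ 700.0 - 9893.5*I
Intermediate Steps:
F = -272 (F = -16*17 = -272)
C(I) = 1 - 5*I
b(x) = √x*(6 - 5*x) (b(x) = (1 - 5*(-1 + x))*√x = (1 + (5 - 5*x))*√x = (6 - 5*x)*√x = √x*(6 - 5*x))
b(-3)*F + 700 = (√(-3)*(6 - 5*(-3)))*(-272) + 700 = ((I*√3)*(6 + 15))*(-272) + 700 = ((I*√3)*21)*(-272) + 700 = (21*I*√3)*(-272) + 700 = -5712*I*√3 + 700 = 700 - 5712*I*√3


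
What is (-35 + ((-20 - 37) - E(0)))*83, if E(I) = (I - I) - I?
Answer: -7636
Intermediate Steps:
E(I) = -I (E(I) = 0 - I = -I)
(-35 + ((-20 - 37) - E(0)))*83 = (-35 + ((-20 - 37) - (-1)*0))*83 = (-35 + (-57 - 1*0))*83 = (-35 + (-57 + 0))*83 = (-35 - 57)*83 = -92*83 = -7636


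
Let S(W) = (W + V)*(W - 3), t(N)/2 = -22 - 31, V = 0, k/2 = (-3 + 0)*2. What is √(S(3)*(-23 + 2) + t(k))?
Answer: I*√106 ≈ 10.296*I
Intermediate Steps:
k = -12 (k = 2*((-3 + 0)*2) = 2*(-3*2) = 2*(-6) = -12)
t(N) = -106 (t(N) = 2*(-22 - 31) = 2*(-53) = -106)
S(W) = W*(-3 + W) (S(W) = (W + 0)*(W - 3) = W*(-3 + W))
√(S(3)*(-23 + 2) + t(k)) = √((3*(-3 + 3))*(-23 + 2) - 106) = √((3*0)*(-21) - 106) = √(0*(-21) - 106) = √(0 - 106) = √(-106) = I*√106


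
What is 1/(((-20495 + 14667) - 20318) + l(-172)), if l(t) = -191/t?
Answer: -172/4496921 ≈ -3.8248e-5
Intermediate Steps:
1/(((-20495 + 14667) - 20318) + l(-172)) = 1/(((-20495 + 14667) - 20318) - 191/(-172)) = 1/((-5828 - 20318) - 191*(-1/172)) = 1/(-26146 + 191/172) = 1/(-4496921/172) = -172/4496921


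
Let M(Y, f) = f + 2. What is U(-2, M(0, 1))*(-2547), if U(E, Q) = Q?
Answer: -7641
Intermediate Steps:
M(Y, f) = 2 + f
U(-2, M(0, 1))*(-2547) = (2 + 1)*(-2547) = 3*(-2547) = -7641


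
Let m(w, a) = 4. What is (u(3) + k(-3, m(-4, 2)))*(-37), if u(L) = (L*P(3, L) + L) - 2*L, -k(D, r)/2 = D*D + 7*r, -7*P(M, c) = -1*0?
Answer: 2849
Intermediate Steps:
P(M, c) = 0 (P(M, c) = -(-1)*0/7 = -⅐*0 = 0)
k(D, r) = -14*r - 2*D² (k(D, r) = -2*(D*D + 7*r) = -2*(D² + 7*r) = -14*r - 2*D²)
u(L) = -L (u(L) = (L*0 + L) - 2*L = (0 + L) - 2*L = L - 2*L = -L)
(u(3) + k(-3, m(-4, 2)))*(-37) = (-1*3 + (-14*4 - 2*(-3)²))*(-37) = (-3 + (-56 - 2*9))*(-37) = (-3 + (-56 - 18))*(-37) = (-3 - 74)*(-37) = -77*(-37) = 2849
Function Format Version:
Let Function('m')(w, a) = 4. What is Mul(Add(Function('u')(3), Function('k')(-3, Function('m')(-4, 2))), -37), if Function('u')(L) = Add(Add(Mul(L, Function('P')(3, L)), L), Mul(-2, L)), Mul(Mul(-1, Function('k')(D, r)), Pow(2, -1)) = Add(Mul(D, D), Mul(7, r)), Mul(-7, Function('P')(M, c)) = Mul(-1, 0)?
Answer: 2849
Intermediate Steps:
Function('P')(M, c) = 0 (Function('P')(M, c) = Mul(Rational(-1, 7), Mul(-1, 0)) = Mul(Rational(-1, 7), 0) = 0)
Function('k')(D, r) = Add(Mul(-14, r), Mul(-2, Pow(D, 2))) (Function('k')(D, r) = Mul(-2, Add(Mul(D, D), Mul(7, r))) = Mul(-2, Add(Pow(D, 2), Mul(7, r))) = Add(Mul(-14, r), Mul(-2, Pow(D, 2))))
Function('u')(L) = Mul(-1, L) (Function('u')(L) = Add(Add(Mul(L, 0), L), Mul(-2, L)) = Add(Add(0, L), Mul(-2, L)) = Add(L, Mul(-2, L)) = Mul(-1, L))
Mul(Add(Function('u')(3), Function('k')(-3, Function('m')(-4, 2))), -37) = Mul(Add(Mul(-1, 3), Add(Mul(-14, 4), Mul(-2, Pow(-3, 2)))), -37) = Mul(Add(-3, Add(-56, Mul(-2, 9))), -37) = Mul(Add(-3, Add(-56, -18)), -37) = Mul(Add(-3, -74), -37) = Mul(-77, -37) = 2849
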